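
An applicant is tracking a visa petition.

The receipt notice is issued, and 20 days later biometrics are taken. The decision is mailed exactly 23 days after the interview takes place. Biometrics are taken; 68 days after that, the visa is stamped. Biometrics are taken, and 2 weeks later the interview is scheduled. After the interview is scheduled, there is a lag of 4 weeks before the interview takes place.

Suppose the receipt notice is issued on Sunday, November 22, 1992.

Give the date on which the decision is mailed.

The receipt notice is issued: Nov 22, 1992.
Biometrics are taken: Nov 22, 1992 + 20 days = Dec 12, 1992.
The interview is scheduled: Dec 12, 1992 + 2 weeks = Dec 26, 1992.
The interview takes place: Dec 26, 1992 + 4 weeks = Jan 23, 1993.
The decision is mailed: Jan 23, 1993 + 23 days = Feb 15, 1993.

Monday, February 15, 1993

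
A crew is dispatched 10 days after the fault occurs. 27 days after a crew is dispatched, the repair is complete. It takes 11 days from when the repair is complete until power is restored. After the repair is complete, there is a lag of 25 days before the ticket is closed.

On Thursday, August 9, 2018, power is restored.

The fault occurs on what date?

Friday, June 22, 2018

Power is restored: Aug 9, 2018.
The repair is complete: Aug 9, 2018 − 11 days = Jul 29, 2018.
A crew is dispatched: Jul 29, 2018 − 27 days = Jul 2, 2018.
The fault occurs: Jul 2, 2018 − 10 days = Jun 22, 2018.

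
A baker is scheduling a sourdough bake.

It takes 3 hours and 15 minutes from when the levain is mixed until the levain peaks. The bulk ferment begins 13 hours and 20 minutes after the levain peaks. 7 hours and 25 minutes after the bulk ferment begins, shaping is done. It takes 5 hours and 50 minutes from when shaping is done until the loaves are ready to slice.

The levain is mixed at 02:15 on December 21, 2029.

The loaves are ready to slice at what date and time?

The levain is mixed: 02:15 Dec 21, 2029.
The levain peaks: 02:15 Dec 21, 2029 + 3h15m = 05:30 Dec 21, 2029.
The bulk ferment begins: 05:30 Dec 21, 2029 + 13h20m = 18:50 Dec 21, 2029.
Shaping is done: 18:50 Dec 21, 2029 + 7h25m = 02:15 Dec 22, 2029.
The loaves are ready to slice: 02:15 Dec 22, 2029 + 5h50m = 08:05 Dec 22, 2029.

08:05 on December 22, 2029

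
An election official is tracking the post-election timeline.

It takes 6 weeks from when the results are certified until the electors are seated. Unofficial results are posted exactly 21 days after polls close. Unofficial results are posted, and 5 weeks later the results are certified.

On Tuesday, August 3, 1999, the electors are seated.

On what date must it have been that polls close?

The electors are seated: Aug 3, 1999.
The results are certified: Aug 3, 1999 − 6 weeks = Jun 22, 1999.
Unofficial results are posted: Jun 22, 1999 − 5 weeks = May 18, 1999.
Polls close: May 18, 1999 − 21 days = Apr 27, 1999.

Tuesday, April 27, 1999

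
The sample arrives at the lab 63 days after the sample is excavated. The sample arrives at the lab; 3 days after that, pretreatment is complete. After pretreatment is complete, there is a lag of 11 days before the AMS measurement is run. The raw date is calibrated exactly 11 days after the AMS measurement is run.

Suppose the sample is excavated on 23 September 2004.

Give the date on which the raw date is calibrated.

20 December 2004

The sample is excavated: Sep 23, 2004.
The sample arrives at the lab: Sep 23, 2004 + 63 days = Nov 25, 2004.
Pretreatment is complete: Nov 25, 2004 + 3 days = Nov 28, 2004.
The AMS measurement is run: Nov 28, 2004 + 11 days = Dec 9, 2004.
The raw date is calibrated: Dec 9, 2004 + 11 days = Dec 20, 2004.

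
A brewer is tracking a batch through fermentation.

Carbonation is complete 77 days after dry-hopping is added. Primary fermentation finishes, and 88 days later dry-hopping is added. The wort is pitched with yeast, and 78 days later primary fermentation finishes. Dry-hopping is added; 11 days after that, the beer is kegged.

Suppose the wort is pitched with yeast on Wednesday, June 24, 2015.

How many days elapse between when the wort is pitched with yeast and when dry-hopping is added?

166 days

Causal path: the wort is pitched with yeast → primary fermentation finishes → dry-hopping is added.
Total delay along the path: 78 + 88 = 166 days.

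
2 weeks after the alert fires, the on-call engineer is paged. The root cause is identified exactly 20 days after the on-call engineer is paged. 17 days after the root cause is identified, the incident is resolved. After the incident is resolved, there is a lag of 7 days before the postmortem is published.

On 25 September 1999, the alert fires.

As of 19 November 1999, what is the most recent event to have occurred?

The incident is resolved

The alert fires: Sep 25, 1999.
The on-call engineer is paged: Sep 25, 1999 + 2 weeks = Oct 9, 1999.
The root cause is identified: Oct 9, 1999 + 20 days = Oct 29, 1999.
The incident is resolved: Oct 29, 1999 + 17 days = Nov 15, 1999.
The postmortem is published: Nov 15, 1999 + 7 days = Nov 22, 1999.
Nov 19, 1999 falls between when the incident is resolved (Nov 15, 1999) and when the postmortem is published (Nov 22, 1999).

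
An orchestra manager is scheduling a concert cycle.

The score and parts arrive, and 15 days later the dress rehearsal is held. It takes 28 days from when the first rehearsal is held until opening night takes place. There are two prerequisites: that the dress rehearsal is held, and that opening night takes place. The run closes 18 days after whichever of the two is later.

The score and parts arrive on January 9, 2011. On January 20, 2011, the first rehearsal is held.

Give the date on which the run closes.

March 7, 2011

The score and parts arrive: Jan 9, 2011.
The dress rehearsal is held: Jan 9, 2011 + 15 days = Jan 24, 2011.
The first rehearsal is held: Jan 20, 2011.
Opening night takes place: Jan 20, 2011 + 28 days = Feb 17, 2011.
Both prerequisites met — the dress rehearsal is held (Jan 24, 2011), opening night takes place (Feb 17, 2011); the later is Feb 17, 2011.
The run closes: Feb 17, 2011 + 18 days = Mar 7, 2011.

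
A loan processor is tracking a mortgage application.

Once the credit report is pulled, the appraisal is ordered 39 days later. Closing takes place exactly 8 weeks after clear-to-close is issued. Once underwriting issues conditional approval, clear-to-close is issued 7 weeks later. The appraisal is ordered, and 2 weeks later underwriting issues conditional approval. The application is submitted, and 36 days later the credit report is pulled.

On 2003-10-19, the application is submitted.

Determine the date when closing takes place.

The application is submitted: Oct 19, 2003.
The credit report is pulled: Oct 19, 2003 + 36 days = Nov 24, 2003.
The appraisal is ordered: Nov 24, 2003 + 39 days = Jan 2, 2004.
Underwriting issues conditional approval: Jan 2, 2004 + 2 weeks = Jan 16, 2004.
Clear-to-close is issued: Jan 16, 2004 + 7 weeks = Mar 5, 2004.
Closing takes place: Mar 5, 2004 + 8 weeks = Apr 30, 2004.

2004-04-30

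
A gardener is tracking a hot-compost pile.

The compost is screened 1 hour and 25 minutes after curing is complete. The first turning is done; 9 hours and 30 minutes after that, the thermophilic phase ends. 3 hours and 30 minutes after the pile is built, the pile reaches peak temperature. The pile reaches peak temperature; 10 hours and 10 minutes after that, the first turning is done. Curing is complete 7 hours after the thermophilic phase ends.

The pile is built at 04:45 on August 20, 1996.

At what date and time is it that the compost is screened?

The pile is built: 04:45 Aug 20, 1996.
The pile reaches peak temperature: 04:45 Aug 20, 1996 + 3h30m = 08:15 Aug 20, 1996.
The first turning is done: 08:15 Aug 20, 1996 + 10h10m = 18:25 Aug 20, 1996.
The thermophilic phase ends: 18:25 Aug 20, 1996 + 9h30m = 03:55 Aug 21, 1996.
Curing is complete: 03:55 Aug 21, 1996 + 7h = 10:55 Aug 21, 1996.
The compost is screened: 10:55 Aug 21, 1996 + 1h25m = 12:20 Aug 21, 1996.

12:20 on August 21, 1996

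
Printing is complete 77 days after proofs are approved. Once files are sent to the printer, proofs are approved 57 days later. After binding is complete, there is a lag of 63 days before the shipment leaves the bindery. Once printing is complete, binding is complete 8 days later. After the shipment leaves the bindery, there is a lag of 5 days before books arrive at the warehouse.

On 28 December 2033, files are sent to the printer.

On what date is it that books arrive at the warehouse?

26 July 2034

Files are sent to the printer: Dec 28, 2033.
Proofs are approved: Dec 28, 2033 + 57 days = Feb 23, 2034.
Printing is complete: Feb 23, 2034 + 77 days = May 11, 2034.
Binding is complete: May 11, 2034 + 8 days = May 19, 2034.
The shipment leaves the bindery: May 19, 2034 + 63 days = Jul 21, 2034.
Books arrive at the warehouse: Jul 21, 2034 + 5 days = Jul 26, 2034.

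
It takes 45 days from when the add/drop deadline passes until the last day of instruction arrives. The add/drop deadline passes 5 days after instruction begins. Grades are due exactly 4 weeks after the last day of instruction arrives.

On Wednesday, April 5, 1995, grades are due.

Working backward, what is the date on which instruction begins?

Tuesday, January 17, 1995

Grades are due: Apr 5, 1995.
The last day of instruction arrives: Apr 5, 1995 − 4 weeks = Mar 8, 1995.
The add/drop deadline passes: Mar 8, 1995 − 45 days = Jan 22, 1995.
Instruction begins: Jan 22, 1995 − 5 days = Jan 17, 1995.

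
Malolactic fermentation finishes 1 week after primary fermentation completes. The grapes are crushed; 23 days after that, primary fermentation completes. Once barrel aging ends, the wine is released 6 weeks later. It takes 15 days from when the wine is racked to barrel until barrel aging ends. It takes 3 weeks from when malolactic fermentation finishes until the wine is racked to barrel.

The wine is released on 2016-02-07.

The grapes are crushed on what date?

2015-10-22

The wine is released: Feb 7, 2016.
Barrel aging ends: Feb 7, 2016 − 6 weeks = Dec 27, 2015.
The wine is racked to barrel: Dec 27, 2015 − 15 days = Dec 12, 2015.
Malolactic fermentation finishes: Dec 12, 2015 − 3 weeks = Nov 21, 2015.
Primary fermentation completes: Nov 21, 2015 − 1 week = Nov 14, 2015.
The grapes are crushed: Nov 14, 2015 − 23 days = Oct 22, 2015.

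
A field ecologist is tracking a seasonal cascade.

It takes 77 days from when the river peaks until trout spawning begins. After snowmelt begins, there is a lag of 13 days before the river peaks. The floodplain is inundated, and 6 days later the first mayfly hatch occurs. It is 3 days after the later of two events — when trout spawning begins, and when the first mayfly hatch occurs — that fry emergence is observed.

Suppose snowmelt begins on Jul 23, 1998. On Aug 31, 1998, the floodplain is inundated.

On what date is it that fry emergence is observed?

Snowmelt begins: Jul 23, 1998.
The river peaks: Jul 23, 1998 + 13 days = Aug 5, 1998.
Trout spawning begins: Aug 5, 1998 + 77 days = Oct 21, 1998.
The floodplain is inundated: Aug 31, 1998.
The first mayfly hatch occurs: Aug 31, 1998 + 6 days = Sep 6, 1998.
Both prerequisites met — trout spawning begins (Oct 21, 1998), the first mayfly hatch occurs (Sep 6, 1998); the later is Oct 21, 1998.
Fry emergence is observed: Oct 21, 1998 + 3 days = Oct 24, 1998.

Oct 24, 1998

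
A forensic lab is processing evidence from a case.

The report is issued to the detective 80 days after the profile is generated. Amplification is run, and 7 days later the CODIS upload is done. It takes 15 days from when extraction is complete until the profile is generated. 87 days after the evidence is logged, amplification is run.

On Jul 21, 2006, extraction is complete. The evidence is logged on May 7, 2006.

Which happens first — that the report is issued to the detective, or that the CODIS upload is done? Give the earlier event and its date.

Extraction is complete: Jul 21, 2006.
The profile is generated: Jul 21, 2006 + 15 days = Aug 5, 2006.
The report is issued to the detective: Aug 5, 2006 + 80 days = Oct 24, 2006.
The evidence is logged: May 7, 2006.
Amplification is run: May 7, 2006 + 87 days = Aug 2, 2006.
The CODIS upload is done: Aug 2, 2006 + 7 days = Aug 9, 2006.
Comparing: the report is issued to the detective on Oct 24, 2006 vs the CODIS upload is done on Aug 9, 2006. Earlier: the CODIS upload is done.

The CODIS upload is done — Aug 9, 2006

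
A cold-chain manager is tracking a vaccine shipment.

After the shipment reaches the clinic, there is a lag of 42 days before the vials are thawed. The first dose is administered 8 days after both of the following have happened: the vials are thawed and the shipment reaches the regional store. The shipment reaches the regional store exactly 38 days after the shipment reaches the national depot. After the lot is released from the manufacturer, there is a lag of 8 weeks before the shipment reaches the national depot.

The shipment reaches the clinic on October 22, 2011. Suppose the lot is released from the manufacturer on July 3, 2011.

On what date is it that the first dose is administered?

The shipment reaches the clinic: Oct 22, 2011.
The vials are thawed: Oct 22, 2011 + 42 days = Dec 3, 2011.
The lot is released from the manufacturer: Jul 3, 2011.
The shipment reaches the national depot: Jul 3, 2011 + 8 weeks = Aug 28, 2011.
The shipment reaches the regional store: Aug 28, 2011 + 38 days = Oct 5, 2011.
Both prerequisites met — the vials are thawed (Dec 3, 2011), the shipment reaches the regional store (Oct 5, 2011); the later is Dec 3, 2011.
The first dose is administered: Dec 3, 2011 + 8 days = Dec 11, 2011.

December 11, 2011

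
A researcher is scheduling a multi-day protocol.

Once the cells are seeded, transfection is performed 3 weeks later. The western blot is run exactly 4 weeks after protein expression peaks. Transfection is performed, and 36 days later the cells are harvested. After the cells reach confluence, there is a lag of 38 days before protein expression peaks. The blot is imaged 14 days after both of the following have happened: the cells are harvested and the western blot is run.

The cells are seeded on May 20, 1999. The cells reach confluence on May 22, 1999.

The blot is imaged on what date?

The cells are seeded: May 20, 1999.
Transfection is performed: May 20, 1999 + 3 weeks = Jun 10, 1999.
The cells are harvested: Jun 10, 1999 + 36 days = Jul 16, 1999.
The cells reach confluence: May 22, 1999.
Protein expression peaks: May 22, 1999 + 38 days = Jun 29, 1999.
The western blot is run: Jun 29, 1999 + 4 weeks = Jul 27, 1999.
Both prerequisites met — the cells are harvested (Jul 16, 1999), the western blot is run (Jul 27, 1999); the later is Jul 27, 1999.
The blot is imaged: Jul 27, 1999 + 14 days = Aug 10, 1999.

Aug 10, 1999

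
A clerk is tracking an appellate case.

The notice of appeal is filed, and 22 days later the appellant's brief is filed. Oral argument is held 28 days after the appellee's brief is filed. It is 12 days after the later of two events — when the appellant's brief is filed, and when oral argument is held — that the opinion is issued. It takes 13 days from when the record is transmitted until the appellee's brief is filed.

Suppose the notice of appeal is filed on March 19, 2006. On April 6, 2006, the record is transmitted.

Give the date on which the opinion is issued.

May 29, 2006

The notice of appeal is filed: Mar 19, 2006.
The appellant's brief is filed: Mar 19, 2006 + 22 days = Apr 10, 2006.
The record is transmitted: Apr 6, 2006.
The appellee's brief is filed: Apr 6, 2006 + 13 days = Apr 19, 2006.
Oral argument is held: Apr 19, 2006 + 28 days = May 17, 2006.
Both prerequisites met — the appellant's brief is filed (Apr 10, 2006), oral argument is held (May 17, 2006); the later is May 17, 2006.
The opinion is issued: May 17, 2006 + 12 days = May 29, 2006.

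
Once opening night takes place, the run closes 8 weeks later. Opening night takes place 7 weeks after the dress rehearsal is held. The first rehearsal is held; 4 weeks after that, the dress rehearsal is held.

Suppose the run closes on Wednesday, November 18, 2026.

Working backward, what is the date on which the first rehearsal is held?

Wednesday, July 8, 2026

The run closes: Nov 18, 2026.
Opening night takes place: Nov 18, 2026 − 8 weeks = Sep 23, 2026.
The dress rehearsal is held: Sep 23, 2026 − 7 weeks = Aug 5, 2026.
The first rehearsal is held: Aug 5, 2026 − 4 weeks = Jul 8, 2026.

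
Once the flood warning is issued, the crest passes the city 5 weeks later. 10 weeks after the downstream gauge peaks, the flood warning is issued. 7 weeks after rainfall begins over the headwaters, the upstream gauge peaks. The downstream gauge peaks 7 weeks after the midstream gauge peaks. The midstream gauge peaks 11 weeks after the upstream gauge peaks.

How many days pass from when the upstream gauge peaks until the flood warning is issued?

Causal path: the upstream gauge peaks → the midstream gauge peaks → the downstream gauge peaks → the flood warning is issued.
Total delay along the path: 11 + 7 + 10 weeks = 28 weeks = 196 days.

196 days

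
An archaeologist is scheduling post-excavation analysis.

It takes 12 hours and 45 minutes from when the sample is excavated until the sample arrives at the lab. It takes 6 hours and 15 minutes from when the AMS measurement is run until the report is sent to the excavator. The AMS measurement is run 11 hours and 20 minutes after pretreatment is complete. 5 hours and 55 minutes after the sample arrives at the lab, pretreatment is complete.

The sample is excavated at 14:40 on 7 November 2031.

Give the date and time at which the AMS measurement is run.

20:40 on 8 November 2031

The sample is excavated: 14:40 Nov 7, 2031.
The sample arrives at the lab: 14:40 Nov 7, 2031 + 12h45m = 03:25 Nov 8, 2031.
Pretreatment is complete: 03:25 Nov 8, 2031 + 5h55m = 09:20 Nov 8, 2031.
The AMS measurement is run: 09:20 Nov 8, 2031 + 11h20m = 20:40 Nov 8, 2031.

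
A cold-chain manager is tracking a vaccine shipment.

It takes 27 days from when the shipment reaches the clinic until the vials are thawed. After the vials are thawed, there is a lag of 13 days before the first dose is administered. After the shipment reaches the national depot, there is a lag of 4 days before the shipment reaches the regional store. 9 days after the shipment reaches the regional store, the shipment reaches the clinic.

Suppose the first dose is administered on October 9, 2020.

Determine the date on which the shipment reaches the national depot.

The first dose is administered: Oct 9, 2020.
The vials are thawed: Oct 9, 2020 − 13 days = Sep 26, 2020.
The shipment reaches the clinic: Sep 26, 2020 − 27 days = Aug 30, 2020.
The shipment reaches the regional store: Aug 30, 2020 − 9 days = Aug 21, 2020.
The shipment reaches the national depot: Aug 21, 2020 − 4 days = Aug 17, 2020.

August 17, 2020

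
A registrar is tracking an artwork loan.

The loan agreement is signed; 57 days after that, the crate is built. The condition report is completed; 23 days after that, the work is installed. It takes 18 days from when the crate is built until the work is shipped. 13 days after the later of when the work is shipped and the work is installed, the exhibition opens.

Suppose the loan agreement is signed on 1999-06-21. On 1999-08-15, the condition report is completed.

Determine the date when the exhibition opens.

1999-09-20

The loan agreement is signed: Jun 21, 1999.
The crate is built: Jun 21, 1999 + 57 days = Aug 17, 1999.
The work is shipped: Aug 17, 1999 + 18 days = Sep 4, 1999.
The condition report is completed: Aug 15, 1999.
The work is installed: Aug 15, 1999 + 23 days = Sep 7, 1999.
Both prerequisites met — the work is shipped (Sep 4, 1999), the work is installed (Sep 7, 1999); the later is Sep 7, 1999.
The exhibition opens: Sep 7, 1999 + 13 days = Sep 20, 1999.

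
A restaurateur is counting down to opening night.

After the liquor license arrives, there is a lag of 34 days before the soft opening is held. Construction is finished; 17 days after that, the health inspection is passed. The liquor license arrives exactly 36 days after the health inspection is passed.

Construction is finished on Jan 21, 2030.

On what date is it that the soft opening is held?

Apr 18, 2030

Construction is finished: Jan 21, 2030.
The health inspection is passed: Jan 21, 2030 + 17 days = Feb 7, 2030.
The liquor license arrives: Feb 7, 2030 + 36 days = Mar 15, 2030.
The soft opening is held: Mar 15, 2030 + 34 days = Apr 18, 2030.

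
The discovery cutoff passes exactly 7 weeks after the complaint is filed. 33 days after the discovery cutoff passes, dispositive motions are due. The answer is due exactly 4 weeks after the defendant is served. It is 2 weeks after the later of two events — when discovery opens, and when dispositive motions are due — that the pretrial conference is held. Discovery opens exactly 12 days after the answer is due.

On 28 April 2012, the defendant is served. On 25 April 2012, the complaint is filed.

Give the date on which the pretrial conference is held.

30 July 2012

The defendant is served: Apr 28, 2012.
The answer is due: Apr 28, 2012 + 4 weeks = May 26, 2012.
Discovery opens: May 26, 2012 + 12 days = Jun 7, 2012.
The complaint is filed: Apr 25, 2012.
The discovery cutoff passes: Apr 25, 2012 + 7 weeks = Jun 13, 2012.
Dispositive motions are due: Jun 13, 2012 + 33 days = Jul 16, 2012.
Both prerequisites met — discovery opens (Jun 7, 2012), dispositive motions are due (Jul 16, 2012); the later is Jul 16, 2012.
The pretrial conference is held: Jul 16, 2012 + 2 weeks = Jul 30, 2012.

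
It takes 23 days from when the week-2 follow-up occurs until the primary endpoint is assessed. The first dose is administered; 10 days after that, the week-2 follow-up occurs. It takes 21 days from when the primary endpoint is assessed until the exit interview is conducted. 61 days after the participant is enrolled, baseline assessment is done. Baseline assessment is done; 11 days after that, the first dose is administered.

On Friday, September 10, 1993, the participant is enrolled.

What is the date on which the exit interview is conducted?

The participant is enrolled: Sep 10, 1993.
Baseline assessment is done: Sep 10, 1993 + 61 days = Nov 10, 1993.
The first dose is administered: Nov 10, 1993 + 11 days = Nov 21, 1993.
The week-2 follow-up occurs: Nov 21, 1993 + 10 days = Dec 1, 1993.
The primary endpoint is assessed: Dec 1, 1993 + 23 days = Dec 24, 1993.
The exit interview is conducted: Dec 24, 1993 + 21 days = Jan 14, 1994.

Friday, January 14, 1994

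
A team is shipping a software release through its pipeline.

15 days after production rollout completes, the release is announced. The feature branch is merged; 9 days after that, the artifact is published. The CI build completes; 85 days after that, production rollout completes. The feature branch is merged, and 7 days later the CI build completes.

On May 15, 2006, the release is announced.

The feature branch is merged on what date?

Jan 28, 2006

The release is announced: May 15, 2006.
Production rollout completes: May 15, 2006 − 15 days = Apr 30, 2006.
The CI build completes: Apr 30, 2006 − 85 days = Feb 4, 2006.
The feature branch is merged: Feb 4, 2006 − 7 days = Jan 28, 2006.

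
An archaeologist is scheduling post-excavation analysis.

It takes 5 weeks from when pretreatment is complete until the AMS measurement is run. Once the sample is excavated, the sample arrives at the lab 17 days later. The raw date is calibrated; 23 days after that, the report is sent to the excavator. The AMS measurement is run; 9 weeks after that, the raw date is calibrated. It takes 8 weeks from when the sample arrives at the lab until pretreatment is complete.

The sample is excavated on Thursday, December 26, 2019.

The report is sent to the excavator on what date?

The sample is excavated: Dec 26, 2019.
The sample arrives at the lab: Dec 26, 2019 + 17 days = Jan 12, 2020.
Pretreatment is complete: Jan 12, 2020 + 8 weeks = Mar 8, 2020.
The AMS measurement is run: Mar 8, 2020 + 5 weeks = Apr 12, 2020.
The raw date is calibrated: Apr 12, 2020 + 9 weeks = Jun 14, 2020.
The report is sent to the excavator: Jun 14, 2020 + 23 days = Jul 7, 2020.

Tuesday, July 7, 2020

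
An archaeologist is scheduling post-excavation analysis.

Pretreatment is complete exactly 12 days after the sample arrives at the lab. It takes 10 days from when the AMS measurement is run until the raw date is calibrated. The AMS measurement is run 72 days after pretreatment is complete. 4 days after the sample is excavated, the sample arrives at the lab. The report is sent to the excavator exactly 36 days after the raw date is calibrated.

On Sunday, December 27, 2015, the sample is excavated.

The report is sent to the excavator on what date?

The sample is excavated: Dec 27, 2015.
The sample arrives at the lab: Dec 27, 2015 + 4 days = Dec 31, 2015.
Pretreatment is complete: Dec 31, 2015 + 12 days = Jan 12, 2016.
The AMS measurement is run: Jan 12, 2016 + 72 days = Mar 24, 2016.
The raw date is calibrated: Mar 24, 2016 + 10 days = Apr 3, 2016.
The report is sent to the excavator: Apr 3, 2016 + 36 days = May 9, 2016.

Monday, May 9, 2016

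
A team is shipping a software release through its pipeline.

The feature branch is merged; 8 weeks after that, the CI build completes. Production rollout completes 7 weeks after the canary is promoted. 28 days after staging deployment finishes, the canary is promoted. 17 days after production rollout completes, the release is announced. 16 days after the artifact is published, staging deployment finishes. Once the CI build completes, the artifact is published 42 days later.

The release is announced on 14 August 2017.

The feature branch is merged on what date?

18 January 2017

The release is announced: Aug 14, 2017.
Production rollout completes: Aug 14, 2017 − 17 days = Jul 28, 2017.
The canary is promoted: Jul 28, 2017 − 7 weeks = Jun 9, 2017.
Staging deployment finishes: Jun 9, 2017 − 28 days = May 12, 2017.
The artifact is published: May 12, 2017 − 16 days = Apr 26, 2017.
The CI build completes: Apr 26, 2017 − 42 days = Mar 15, 2017.
The feature branch is merged: Mar 15, 2017 − 8 weeks = Jan 18, 2017.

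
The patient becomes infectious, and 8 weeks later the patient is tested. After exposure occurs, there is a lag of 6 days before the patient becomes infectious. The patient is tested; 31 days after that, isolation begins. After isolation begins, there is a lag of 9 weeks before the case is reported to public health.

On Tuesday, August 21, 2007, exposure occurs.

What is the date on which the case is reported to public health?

Exposure occurs: Aug 21, 2007.
The patient becomes infectious: Aug 21, 2007 + 6 days = Aug 27, 2007.
The patient is tested: Aug 27, 2007 + 8 weeks = Oct 22, 2007.
Isolation begins: Oct 22, 2007 + 31 days = Nov 22, 2007.
The case is reported to public health: Nov 22, 2007 + 9 weeks = Jan 24, 2008.

Thursday, January 24, 2008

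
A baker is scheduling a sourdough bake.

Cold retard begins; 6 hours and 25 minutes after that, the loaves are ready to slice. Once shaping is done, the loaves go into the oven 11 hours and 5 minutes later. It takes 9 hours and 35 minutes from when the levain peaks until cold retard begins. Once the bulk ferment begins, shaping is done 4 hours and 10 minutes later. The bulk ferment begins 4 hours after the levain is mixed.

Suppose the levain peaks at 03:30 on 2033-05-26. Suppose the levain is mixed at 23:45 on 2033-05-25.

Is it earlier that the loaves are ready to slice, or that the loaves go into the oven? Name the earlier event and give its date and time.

The loaves go into the oven — 19:00 on 2033-05-26

The levain peaks: 03:30 May 26, 2033.
Cold retard begins: 03:30 May 26, 2033 + 9h35m = 13:05 May 26, 2033.
The loaves are ready to slice: 13:05 May 26, 2033 + 6h25m = 19:30 May 26, 2033.
The levain is mixed: 23:45 May 25, 2033.
The bulk ferment begins: 23:45 May 25, 2033 + 4h = 03:45 May 26, 2033.
Shaping is done: 03:45 May 26, 2033 + 4h10m = 07:55 May 26, 2033.
The loaves go into the oven: 07:55 May 26, 2033 + 11h05m = 19:00 May 26, 2033.
Comparing: the loaves are ready to slice at 19:30 May 26, 2033 vs the loaves go into the oven at 19:00 May 26, 2033. Earlier: the loaves go into the oven.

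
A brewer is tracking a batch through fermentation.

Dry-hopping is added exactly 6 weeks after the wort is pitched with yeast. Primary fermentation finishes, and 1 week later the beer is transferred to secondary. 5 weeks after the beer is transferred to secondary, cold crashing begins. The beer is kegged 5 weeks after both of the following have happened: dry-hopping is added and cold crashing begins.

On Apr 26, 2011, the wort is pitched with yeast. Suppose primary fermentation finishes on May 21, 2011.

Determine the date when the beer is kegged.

Aug 6, 2011

The wort is pitched with yeast: Apr 26, 2011.
Dry-hopping is added: Apr 26, 2011 + 6 weeks = Jun 7, 2011.
Primary fermentation finishes: May 21, 2011.
The beer is transferred to secondary: May 21, 2011 + 1 week = May 28, 2011.
Cold crashing begins: May 28, 2011 + 5 weeks = Jul 2, 2011.
Both prerequisites met — dry-hopping is added (Jun 7, 2011), cold crashing begins (Jul 2, 2011); the later is Jul 2, 2011.
The beer is kegged: Jul 2, 2011 + 5 weeks = Aug 6, 2011.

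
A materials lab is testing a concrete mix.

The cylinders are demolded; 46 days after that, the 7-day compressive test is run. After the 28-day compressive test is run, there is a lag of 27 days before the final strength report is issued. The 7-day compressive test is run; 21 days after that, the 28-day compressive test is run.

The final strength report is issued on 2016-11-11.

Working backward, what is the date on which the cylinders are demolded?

The final strength report is issued: Nov 11, 2016.
The 28-day compressive test is run: Nov 11, 2016 − 27 days = Oct 15, 2016.
The 7-day compressive test is run: Oct 15, 2016 − 21 days = Sep 24, 2016.
The cylinders are demolded: Sep 24, 2016 − 46 days = Aug 9, 2016.

2016-08-09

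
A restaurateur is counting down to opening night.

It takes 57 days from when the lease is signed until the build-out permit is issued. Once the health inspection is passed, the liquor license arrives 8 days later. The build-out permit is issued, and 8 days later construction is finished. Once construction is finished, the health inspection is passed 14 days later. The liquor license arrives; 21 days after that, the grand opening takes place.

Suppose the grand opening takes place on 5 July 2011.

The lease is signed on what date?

19 March 2011

The grand opening takes place: Jul 5, 2011.
The liquor license arrives: Jul 5, 2011 − 21 days = Jun 14, 2011.
The health inspection is passed: Jun 14, 2011 − 8 days = Jun 6, 2011.
Construction is finished: Jun 6, 2011 − 14 days = May 23, 2011.
The build-out permit is issued: May 23, 2011 − 8 days = May 15, 2011.
The lease is signed: May 15, 2011 − 57 days = Mar 19, 2011.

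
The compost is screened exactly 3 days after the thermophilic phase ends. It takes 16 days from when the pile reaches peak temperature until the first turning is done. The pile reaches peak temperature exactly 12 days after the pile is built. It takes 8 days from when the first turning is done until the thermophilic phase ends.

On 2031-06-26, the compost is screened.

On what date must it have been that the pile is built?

The compost is screened: Jun 26, 2031.
The thermophilic phase ends: Jun 26, 2031 − 3 days = Jun 23, 2031.
The first turning is done: Jun 23, 2031 − 8 days = Jun 15, 2031.
The pile reaches peak temperature: Jun 15, 2031 − 16 days = May 30, 2031.
The pile is built: May 30, 2031 − 12 days = May 18, 2031.

2031-05-18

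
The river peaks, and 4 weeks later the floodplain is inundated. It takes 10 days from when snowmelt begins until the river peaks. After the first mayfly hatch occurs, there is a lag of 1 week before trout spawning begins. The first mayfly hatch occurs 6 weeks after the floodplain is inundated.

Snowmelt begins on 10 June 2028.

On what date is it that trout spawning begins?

Snowmelt begins: Jun 10, 2028.
The river peaks: Jun 10, 2028 + 10 days = Jun 20, 2028.
The floodplain is inundated: Jun 20, 2028 + 4 weeks = Jul 18, 2028.
The first mayfly hatch occurs: Jul 18, 2028 + 6 weeks = Aug 29, 2028.
Trout spawning begins: Aug 29, 2028 + 1 week = Sep 5, 2028.

5 September 2028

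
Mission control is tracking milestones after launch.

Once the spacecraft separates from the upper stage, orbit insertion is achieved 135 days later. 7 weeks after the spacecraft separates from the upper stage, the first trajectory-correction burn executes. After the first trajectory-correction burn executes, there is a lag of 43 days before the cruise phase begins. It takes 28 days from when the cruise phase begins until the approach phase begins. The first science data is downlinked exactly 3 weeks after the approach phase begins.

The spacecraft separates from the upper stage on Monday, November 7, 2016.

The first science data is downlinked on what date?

The spacecraft separates from the upper stage: Nov 7, 2016.
The first trajectory-correction burn executes: Nov 7, 2016 + 7 weeks = Dec 26, 2016.
The cruise phase begins: Dec 26, 2016 + 43 days = Feb 7, 2017.
The approach phase begins: Feb 7, 2017 + 28 days = Mar 7, 2017.
The first science data is downlinked: Mar 7, 2017 + 3 weeks = Mar 28, 2017.

Tuesday, March 28, 2017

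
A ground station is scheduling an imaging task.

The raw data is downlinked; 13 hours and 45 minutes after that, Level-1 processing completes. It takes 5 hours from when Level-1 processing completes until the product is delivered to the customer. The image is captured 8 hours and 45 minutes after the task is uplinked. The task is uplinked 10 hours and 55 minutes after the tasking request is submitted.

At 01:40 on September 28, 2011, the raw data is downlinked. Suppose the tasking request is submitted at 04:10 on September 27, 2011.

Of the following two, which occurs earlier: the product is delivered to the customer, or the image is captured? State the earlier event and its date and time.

The raw data is downlinked: 01:40 Sep 28, 2011.
Level-1 processing completes: 01:40 Sep 28, 2011 + 13h45m = 15:25 Sep 28, 2011.
The product is delivered to the customer: 15:25 Sep 28, 2011 + 5h = 20:25 Sep 28, 2011.
The tasking request is submitted: 04:10 Sep 27, 2011.
The task is uplinked: 04:10 Sep 27, 2011 + 10h55m = 15:05 Sep 27, 2011.
The image is captured: 15:05 Sep 27, 2011 + 8h45m = 23:50 Sep 27, 2011.
Comparing: the product is delivered to the customer at 20:25 Sep 28, 2011 vs the image is captured at 23:50 Sep 27, 2011. Earlier: the image is captured.

The image is captured — 23:50 on September 27, 2011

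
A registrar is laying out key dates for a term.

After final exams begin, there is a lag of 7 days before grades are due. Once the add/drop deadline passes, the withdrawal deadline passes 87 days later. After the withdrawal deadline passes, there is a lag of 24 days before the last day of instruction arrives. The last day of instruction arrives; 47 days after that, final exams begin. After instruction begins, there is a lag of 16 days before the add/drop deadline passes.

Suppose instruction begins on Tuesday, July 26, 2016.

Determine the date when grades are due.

Instruction begins: Jul 26, 2016.
The add/drop deadline passes: Jul 26, 2016 + 16 days = Aug 11, 2016.
The withdrawal deadline passes: Aug 11, 2016 + 87 days = Nov 6, 2016.
The last day of instruction arrives: Nov 6, 2016 + 24 days = Nov 30, 2016.
Final exams begin: Nov 30, 2016 + 47 days = Jan 16, 2017.
Grades are due: Jan 16, 2017 + 7 days = Jan 23, 2017.

Monday, January 23, 2017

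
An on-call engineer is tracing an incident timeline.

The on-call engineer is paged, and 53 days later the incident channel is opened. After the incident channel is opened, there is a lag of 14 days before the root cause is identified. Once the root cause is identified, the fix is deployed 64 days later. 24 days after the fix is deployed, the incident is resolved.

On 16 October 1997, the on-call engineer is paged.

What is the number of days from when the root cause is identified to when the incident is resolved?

88 days

Causal path: the root cause is identified → the fix is deployed → the incident is resolved.
Total delay along the path: 64 + 24 = 88 days.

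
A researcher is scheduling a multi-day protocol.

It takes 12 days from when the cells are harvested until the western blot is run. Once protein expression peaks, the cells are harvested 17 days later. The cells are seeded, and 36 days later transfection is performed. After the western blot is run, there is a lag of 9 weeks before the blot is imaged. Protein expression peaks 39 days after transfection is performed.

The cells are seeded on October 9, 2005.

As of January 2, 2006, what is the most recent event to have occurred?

The cells are seeded: Oct 9, 2005.
Transfection is performed: Oct 9, 2005 + 36 days = Nov 14, 2005.
Protein expression peaks: Nov 14, 2005 + 39 days = Dec 23, 2005.
The cells are harvested: Dec 23, 2005 + 17 days = Jan 9, 2006.
The western blot is run: Jan 9, 2006 + 12 days = Jan 21, 2006.
The blot is imaged: Jan 21, 2006 + 9 weeks = Mar 25, 2006.
Jan 2, 2006 falls between when protein expression peaks (Dec 23, 2005) and when the cells are harvested (Jan 9, 2006).

Protein expression peaks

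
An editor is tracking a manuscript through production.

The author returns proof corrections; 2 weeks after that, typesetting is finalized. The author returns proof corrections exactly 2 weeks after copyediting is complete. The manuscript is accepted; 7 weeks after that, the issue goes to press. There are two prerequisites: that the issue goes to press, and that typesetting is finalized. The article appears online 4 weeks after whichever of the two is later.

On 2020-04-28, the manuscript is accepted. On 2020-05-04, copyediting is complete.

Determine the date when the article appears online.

The manuscript is accepted: Apr 28, 2020.
The issue goes to press: Apr 28, 2020 + 7 weeks = Jun 16, 2020.
Copyediting is complete: May 4, 2020.
The author returns proof corrections: May 4, 2020 + 2 weeks = May 18, 2020.
Typesetting is finalized: May 18, 2020 + 2 weeks = Jun 1, 2020.
Both prerequisites met — the issue goes to press (Jun 16, 2020), typesetting is finalized (Jun 1, 2020); the later is Jun 16, 2020.
The article appears online: Jun 16, 2020 + 4 weeks = Jul 14, 2020.

2020-07-14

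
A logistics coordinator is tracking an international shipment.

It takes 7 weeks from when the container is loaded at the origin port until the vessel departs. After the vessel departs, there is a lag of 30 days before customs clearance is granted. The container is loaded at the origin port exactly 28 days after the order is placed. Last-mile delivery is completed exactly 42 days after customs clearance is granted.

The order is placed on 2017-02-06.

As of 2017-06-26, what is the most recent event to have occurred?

The order is placed: Feb 6, 2017.
The container is loaded at the origin port: Feb 6, 2017 + 28 days = Mar 6, 2017.
The vessel departs: Mar 6, 2017 + 7 weeks = Apr 24, 2017.
Customs clearance is granted: Apr 24, 2017 + 30 days = May 24, 2017.
Last-mile delivery is completed: May 24, 2017 + 42 days = Jul 5, 2017.
Jun 26, 2017 falls between when customs clearance is granted (May 24, 2017) and when last-mile delivery is completed (Jul 5, 2017).

Customs clearance is granted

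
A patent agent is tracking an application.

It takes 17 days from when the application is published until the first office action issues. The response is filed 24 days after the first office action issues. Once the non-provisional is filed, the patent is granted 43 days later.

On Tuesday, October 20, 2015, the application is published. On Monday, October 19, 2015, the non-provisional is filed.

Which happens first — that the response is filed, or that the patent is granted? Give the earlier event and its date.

The application is published: Oct 20, 2015.
The first office action issues: Oct 20, 2015 + 17 days = Nov 6, 2015.
The response is filed: Nov 6, 2015 + 24 days = Nov 30, 2015.
The non-provisional is filed: Oct 19, 2015.
The patent is granted: Oct 19, 2015 + 43 days = Dec 1, 2015.
Comparing: the response is filed on Nov 30, 2015 vs the patent is granted on Dec 1, 2015. Earlier: the response is filed.

The response is filed — Monday, November 30, 2015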